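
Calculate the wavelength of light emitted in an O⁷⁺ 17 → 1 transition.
1.428796 nm

First, find the transition energy using E_n = -13.6057 Z² / n² eV:
E_17 = -13.6057 × 8² / 17² = -3.01302699 eV
E_1 = -13.6057 × 8² / 1² = -870.76480000 eV

Photon energy: |ΔE| = |E_1 - E_17| = 867.75177301 eV

Convert to wavelength using E = hc/λ with hc = 1239.84 eV·nm:
λ = hc/E = 1239.84 eV·nm / 867.75177301 eV
λ = 1.428796 nm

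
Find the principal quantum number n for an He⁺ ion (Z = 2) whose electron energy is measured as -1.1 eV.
n = 7

The exact energy levels follow E_n = -13.6057 Z² / n² eV with Z = 2.

The measured value (-1.1 eV) is reported to only 2 significant figures, so we must test candidate n values and see which one matches to that precision.

Candidate energies:
  n = 5:  E = -13.6057 × 2² / 5² = -2.17691 eV
  n = 6:  E = -13.6057 × 2² / 6² = -1.51174 eV
  n = 7:  E = -13.6057 × 2² / 7² = -1.11067 eV  ← matches
  n = 8:  E = -13.6057 × 2² / 8² = -0.85036 eV
  n = 9:  E = -13.6057 × 2² / 9² = -0.67189 eV

Checking against the measurement of -1.1 eV (2 sig figs), only n = 7 agrees:
E_7 = -1.11067 eV, which rounds to -1.1 eV ✓

Therefore n = 7.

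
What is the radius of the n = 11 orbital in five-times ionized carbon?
1.067174 nm (or 10.671740 Å)

The Bohr radius formula is:
r_n = n² a₀ / Z

where a₀ = 0.052917721 nm is the Bohr radius.

For C⁵⁺ (Z = 6) at n = 11:
r_11 = 11² × 0.052917721 nm / 6
r_11 = 121 × 0.052917721 nm / 6
r_11 = 6.4030442 nm / 6
r_11 = 1.067174 nm

The electron orbits at approximately 1.067174 nm from the nucleus.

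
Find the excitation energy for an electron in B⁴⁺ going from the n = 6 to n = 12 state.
7.09 eV

The energy levels of a hydrogen-like atom are E_n = -13.6057 Z² eV / n².

Energy at n = 6: E_6 = -13.6057 × 5² / 6² = -9.44840 eV
Energy at n = 12: E_12 = -13.6057 × 5² / 12² = -2.36210 eV

The excitation energy is the difference:
ΔE = E_12 - E_6
ΔE = -2.36210 - (-9.44840)
ΔE = 7.09 eV

Since this is positive, energy must be absorbed (photon absorption).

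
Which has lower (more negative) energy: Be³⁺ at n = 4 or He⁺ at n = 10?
Be³⁺ at n = 4 (E = -13.61 eV)

Using E_n = -13.6057 Z² / n² eV:

Be³⁺ (Z = 4) at n = 4:
E = -13.6057 × 4² / 4² = -13.6057 × 16 / 16 = -13.60570 eV

He⁺ (Z = 2) at n = 10:
E = -13.6057 × 2² / 10² = -13.6057 × 4 / 100 = -0.54423 eV

Since -13.60570 eV < -0.54423 eV,
Be³⁺ at n = 4 is more tightly bound (requires more energy to ionize).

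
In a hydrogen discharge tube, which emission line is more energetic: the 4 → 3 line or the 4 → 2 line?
4 → 2

Calculate the energy for each transition:

Transition 4 → 3:
ΔE₁ = |E_3 - E_4| = |-13.6057/3² - (-13.6057/4²)|
ΔE₁ = |-1.51174444444 - (-0.85035625000)| = 0.66138819 eV

Transition 4 → 2:
ΔE₂ = |E_2 - E_4| = |-13.6057/2² - (-13.6057/4²)|
ΔE₂ = |-3.40142500000 - (-0.85035625000)| = 2.55106875 eV

Since 2.55106875 eV > 0.66138819 eV, the transition 4 → 2 emits the more energetic photon.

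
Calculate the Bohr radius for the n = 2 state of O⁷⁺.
0.02646 nm (or 0.26459 Å)

The Bohr radius formula is:
r_n = n² a₀ / Z

where a₀ = 0.05291772 nm is the Bohr radius.

For O⁷⁺ (Z = 8) at n = 2:
r_2 = 2² × 0.05291772 nm / 8
r_2 = 4 × 0.05291772 nm / 8
r_2 = 0.211671 nm / 8
r_2 = 0.02646 nm

The electron orbits at approximately 0.02646 nm from the nucleus.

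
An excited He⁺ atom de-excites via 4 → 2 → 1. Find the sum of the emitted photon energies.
51.02138 eV

The energy levels of He⁺ are E_n = -13.6057 × 2² / n² eV.

First transition (4 → 2):
ΔE₁ = |E_2 - E_4|
ΔE₁ = |-13.60570000000 - (-3.40142500000)| = 10.20427500 eV

Second transition (2 → 1):
ΔE₂ = |E_1 - E_2|
ΔE₂ = |-54.42280000000 - (-13.60570000000)| = 40.81710000 eV

Total energy released:
E_total = ΔE₁ + ΔE₂ = 10.20427500 + 40.81710000 = 51.02138 eV

Note: This equals the direct transition 4 → 1: 51.02138 eV ✓
Energy is conserved regardless of the path taken.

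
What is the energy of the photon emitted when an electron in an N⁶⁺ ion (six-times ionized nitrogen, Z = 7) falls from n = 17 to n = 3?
71.7686 eV

The energy levels are E_n = -13.6057 Z² eV / n².

Energy at n = 17: E_17 = -13.6057 × 7² / 17² = -2.3068488 eV
Energy at n = 3: E_3 = -13.6057 × 7² / 3² = -74.0754778 eV

For emission (electron falling to lower state), the photon energy is:
E_photon = E_17 - E_3 = |-2.3068488 - (-74.0754778)|
E_photon = 71.7686 eV

This energy is carried away by the emitted photon.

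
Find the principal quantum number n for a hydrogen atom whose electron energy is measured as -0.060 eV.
n = 15

The exact energy levels follow E_n = -13.6057 eV / n².

The measured value (-0.060 eV) is reported to only 2 significant figures, so we must test candidate n values and see which one matches to that precision.

Candidate energies:
  n = 13:  E = -13.6057/13² = -0.08051 eV
  n = 14:  E = -13.6057/14² = -0.06942 eV
  n = 15:  E = -13.6057/15² = -0.06047 eV  ← matches
  n = 16:  E = -13.6057/16² = -0.05315 eV
  n = 17:  E = -13.6057/17² = -0.04708 eV

Checking against the measurement of -0.060 eV (2 sig figs), only n = 15 agrees:
E_15 = -0.06047 eV, which rounds to -0.060 eV ✓

Therefore n = 15.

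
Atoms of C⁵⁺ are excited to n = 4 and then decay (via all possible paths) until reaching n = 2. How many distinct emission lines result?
3

The electron can occupy levels n = 2, 3, ..., 4 during de-excitation — that is m = 4 - 2 + 1 = 3 distinct levels.

The number of distinct spectral lines equals the number of ways to choose 2 of these m levels (each pair gives one possible emission transition):

Number of lines = m(m-1)/2 = 3×2/2 = 3

These correspond to all possible transitions between the 3 levels:
4 → 3, 4 → 2, 3 → 2

Each transition produces a photon with a unique energy (and thus wavelength). This count does not depend on Z.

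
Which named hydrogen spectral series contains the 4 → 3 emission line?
Paschen series

The spectral series in hydrogen are named based on the final (lower) energy level:
- Lyman series: n_final = 1 (ultraviolet)
- Balmer series: n_final = 2 (visible/near-UV)
- Paschen series: n_final = 3 (infrared)
- Brackett series: n_final = 4 (infrared)
- Pfund series: n_final = 5 (far infrared)

Since this transition ends at n = 3, it belongs to the Paschen series.

For reference, this 4 → 3 line has photon energy
ΔE = 13.6057 eV × (1/3² - 1/4²) = 0.661388194 eV,
corresponding to wavelength λ = hc/ΔE = 1239.84 eV·nm / 0.661388194 eV = 1874.603 nm in the infrared region.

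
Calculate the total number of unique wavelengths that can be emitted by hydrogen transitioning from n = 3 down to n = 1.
3

The electron can occupy levels n = 1, 2, ..., 3 during de-excitation — that is m = 3 - 1 + 1 = 3 distinct levels.

The number of distinct spectral lines equals the number of ways to choose 2 of these m levels (each pair gives one possible emission transition):

Number of lines = m(m-1)/2 = 3×2/2 = 3

These correspond to all possible transitions between the 3 levels:
3 → 2, 3 → 1, 2 → 1

Each transition produces a photon with a unique energy (and thus wavelength). This count does not depend on Z.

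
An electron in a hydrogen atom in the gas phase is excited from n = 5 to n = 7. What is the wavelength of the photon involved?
4651.24911 nm

First, find the transition energy using E_n = -13.6057 / n² eV:
E_5 = -13.6057 / 5² = -0.54422800000 eV
E_7 = -13.6057 / 7² = -0.27766734694 eV

Photon energy: |ΔE| = |E_7 - E_5| = 0.26656065306 eV

Convert to wavelength using E = hc/λ with hc = 1239.84 eV·nm:
λ = hc/E = 1239.84 eV·nm / 0.26656065306 eV
λ = 4651.24911 nm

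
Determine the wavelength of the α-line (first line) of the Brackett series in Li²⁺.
450.007472 nm

The longest wavelength corresponds to the smallest energy transition in the series.
The Brackett series has all transitions ending at n_f = 4.

For Li²⁺ (Z = 3), the first line (α-line) is the jump from n = 5 to n = 4:
E_5 = -13.6057 × 3² / 5² = -4.8980520000 eV
E_4 = -13.6057 × 3² / 4² = -7.6532062500 eV
ΔE = E_5 - E_4 = 2.7551542500 eV

λ = hc/E = 1239.84 eV·nm / 2.7551542500 eV
λ = 450.007472 nm

This is the α-line of the Brackett series in Li²⁺.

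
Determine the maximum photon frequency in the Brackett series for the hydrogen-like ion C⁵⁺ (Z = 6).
7.40e+15 Hz

The series limit corresponds to the transition from n = ∞ to n = 4.
This is the highest energy (shortest wavelength) transition in the Brackett series.

E_∞ = 0 eV
E_4 = -13.6057 × 6² / 4² = -30.612825 eV

Energy at series limit:
ΔE = E_∞ - E_4 = 0 - (-30.612825) = 30.612825 eV
E = 30.612825 eV × (1.602177 × 10⁻¹⁹ J/eV) = 4.9047e-18 J
f = E/h = 4.9047e-18 J / (6.62607 × 10⁻³⁴ J·s) = 7.40e+15 Hz

This energy equals the ionization energy from the n = 4 state of C⁵⁺.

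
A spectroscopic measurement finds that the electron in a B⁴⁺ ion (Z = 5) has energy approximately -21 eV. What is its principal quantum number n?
n = 4

The exact energy levels follow E_n = -13.6057 Z² / n² eV with Z = 5.

The measured value (-21 eV) is reported to only 2 significant figures, so we must test candidate n values and see which one matches to that precision.

Candidate energies:
  n = 2:  E = -13.6057 × 5² / 2² = -85.03563 eV
  n = 3:  E = -13.6057 × 5² / 3² = -37.79361 eV
  n = 4:  E = -13.6057 × 5² / 4² = -21.25891 eV  ← matches
  n = 5:  E = -13.6057 × 5² / 5² = -13.60570 eV
  n = 6:  E = -13.6057 × 5² / 6² = -9.44840 eV

Checking against the measurement of -21 eV (2 sig figs), only n = 4 agrees:
E_4 = -21.25891 eV, which rounds to -21 eV ✓

Therefore n = 4.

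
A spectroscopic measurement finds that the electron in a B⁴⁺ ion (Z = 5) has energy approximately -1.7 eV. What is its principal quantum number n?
n = 14

The exact energy levels follow E_n = -13.6057 Z² / n² eV with Z = 5.

The measured value (-1.7 eV) is reported to only 2 significant figures, so we must test candidate n values and see which one matches to that precision.

Candidate energies:
  n = 12:  E = -13.6057 × 5² / 12² = -2.36210 eV
  n = 13:  E = -13.6057 × 5² / 13² = -2.01268 eV
  n = 14:  E = -13.6057 × 5² / 14² = -1.73542 eV  ← matches
  n = 15:  E = -13.6057 × 5² / 15² = -1.51174 eV
  n = 16:  E = -13.6057 × 5² / 16² = -1.32868 eV

Checking against the measurement of -1.7 eV (2 sig figs), only n = 14 agrees:
E_14 = -1.73542 eV, which rounds to -1.7 eV ✓

Therefore n = 14.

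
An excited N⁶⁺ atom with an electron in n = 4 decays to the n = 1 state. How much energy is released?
625.01 eV

The energy levels are E_n = -13.6057 Z² eV / n².

Energy at n = 4: E_4 = -13.6057 × 7² / 4² = -41.66746 eV
Energy at n = 1: E_1 = -13.6057 × 7² / 1² = -666.67930 eV

For emission (electron falling to lower state), the photon energy is:
E_photon = E_4 - E_1 = |-41.66746 - (-666.67930)|
E_photon = 625.01 eV

This energy is carried away by the emitted photon.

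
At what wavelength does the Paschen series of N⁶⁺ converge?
16.737523 nm

The series limit corresponds to the transition from n = ∞ to n = 3.
This is the highest energy (shortest wavelength) transition in the Paschen series.

E_∞ = 0 eV
E_3 = -13.6057 × 7² / 3² = -74.07547778 eV

Energy at series limit:
ΔE = E_∞ - E_3 = 0 - (-74.07547778) = 74.07547778 eV
λ = hc/E = 1239.84 eV·nm / 74.07547778 eV = 16.737523 nm

This energy equals the ionization energy from the n = 3 state of N⁶⁺.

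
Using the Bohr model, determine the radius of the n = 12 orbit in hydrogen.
7.6202 nm (or 76.2015 Å)

The Bohr radius formula is:
r_n = n² a₀ / Z

where a₀ = 0.0529177 nm is the Bohr radius.

For H (Z = 1) at n = 12:
r_12 = 12² × 0.0529177 nm / 1
r_12 = 144 × 0.0529177 nm / 1
r_12 = 7.62015 nm / 1
r_12 = 7.6202 nm

The electron orbits at approximately 7.6202 nm from the nucleus.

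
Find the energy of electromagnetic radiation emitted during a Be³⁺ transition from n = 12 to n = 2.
52.911 eV

The energy levels are E_n = -13.6057 Z² eV / n².

Energy at n = 12: E_12 = -13.6057 × 4² / 12² = -1.511744 eV
Energy at n = 2: E_2 = -13.6057 × 4² / 2² = -54.422800 eV

For emission (electron falling to lower state), the photon energy is:
E_photon = E_12 - E_2 = |-1.511744 - (-54.422800)|
E_photon = 52.911 eV

This energy is carried away by the emitted photon.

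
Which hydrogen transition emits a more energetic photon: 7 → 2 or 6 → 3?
7 → 2

Calculate the energy for each transition:

Transition 7 → 2:
ΔE₁ = |E_2 - E_7| = |-13.6057/2² - (-13.6057/7²)|
ΔE₁ = |-3.401425000000 - (-0.277667346939)| = 3.123757653 eV

Transition 6 → 3:
ΔE₂ = |E_3 - E_6| = |-13.6057/3² - (-13.6057/6²)|
ΔE₂ = |-1.511744444444 - (-0.377936111111)| = 1.133808333 eV

Since 3.123757653 eV > 1.133808333 eV, the transition 7 → 2 emits the more energetic photon.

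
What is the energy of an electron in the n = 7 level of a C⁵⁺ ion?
-10.00 eV

For hydrogen-like ions, the energy levels scale with Z²:
E_n = -13.6057 Z² / n² eV

For C⁵⁺ (Z = 6) at n = 7:
E_7 = -13.6057 × 6² / 7²
E_7 = -13.6057 × 36 / 49
E_7 = -489.8052 / 49
E_7 = -10.00 eV

The energy is 36 times more negative than hydrogen at the same n due to the stronger nuclear charge.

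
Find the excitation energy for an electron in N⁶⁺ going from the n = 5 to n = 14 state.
23.2657 eV

The energy levels of a hydrogen-like atom are E_n = -13.6057 Z² eV / n².

Energy at n = 5: E_5 = -13.6057 × 7² / 5² = -26.6671720 eV
Energy at n = 14: E_14 = -13.6057 × 7² / 14² = -3.4014250 eV

The excitation energy is the difference:
ΔE = E_14 - E_5
ΔE = -3.4014250 - (-26.6671720)
ΔE = 23.2657 eV

Since this is positive, energy must be absorbed (photon absorption).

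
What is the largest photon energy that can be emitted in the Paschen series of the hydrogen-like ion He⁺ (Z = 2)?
6.0470 eV

The series limit corresponds to the transition from n = ∞ to n = 3.
This is the highest energy (shortest wavelength) transition in the Paschen series.

E_∞ = 0 eV
E_3 = -13.6057 × 2² / 3² = -6.0470 eV

Energy at series limit:
ΔE = E_∞ - E_3 = 0 - (-6.0470) = 6.0470 eV

This energy equals the ionization energy from the n = 3 state of He⁺.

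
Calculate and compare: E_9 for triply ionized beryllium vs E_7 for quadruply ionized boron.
B⁴⁺ at n = 7 (E = -6.941684 eV)

Using E_n = -13.6057 Z² / n² eV:

Be³⁺ (Z = 4) at n = 9:
E = -13.6057 × 4² / 9² = -13.6057 × 16 / 81 = -2.687545679 eV

B⁴⁺ (Z = 5) at n = 7:
E = -13.6057 × 5² / 7² = -13.6057 × 25 / 49 = -6.941683673 eV

Since -6.941683673 eV < -2.687545679 eV,
B⁴⁺ at n = 7 is more tightly bound (requires more energy to ionize).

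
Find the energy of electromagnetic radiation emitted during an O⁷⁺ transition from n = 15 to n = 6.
20.31785 eV

The energy levels are E_n = -13.6057 Z² eV / n².

Energy at n = 15: E_15 = -13.6057 × 8² / 15² = -3.87006578 eV
Energy at n = 6: E_6 = -13.6057 × 8² / 6² = -24.18791111 eV

For emission (electron falling to lower state), the photon energy is:
E_photon = E_15 - E_6 = |-3.87006578 - (-24.18791111)|
E_photon = 20.31785 eV

This energy is carried away by the emitted photon.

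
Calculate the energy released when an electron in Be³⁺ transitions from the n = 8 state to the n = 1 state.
214.29 eV

The energy levels are E_n = -13.6057 Z² eV / n².

Energy at n = 8: E_8 = -13.6057 × 4² / 8² = -3.40143 eV
Energy at n = 1: E_1 = -13.6057 × 4² / 1² = -217.69120 eV

For emission (electron falling to lower state), the photon energy is:
E_photon = E_8 - E_1 = |-3.40143 - (-217.69120)|
E_photon = 214.29 eV

This energy is carried away by the emitted photon.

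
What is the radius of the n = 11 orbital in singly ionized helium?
3.2015 nm (or 32.0152 Å)

The Bohr radius formula is:
r_n = n² a₀ / Z

where a₀ = 0.0529177 nm is the Bohr radius.

For He⁺ (Z = 2) at n = 11:
r_11 = 11² × 0.0529177 nm / 2
r_11 = 121 × 0.0529177 nm / 2
r_11 = 6.40304 nm / 2
r_11 = 3.2015 nm

The electron orbits at approximately 3.2015 nm from the nucleus.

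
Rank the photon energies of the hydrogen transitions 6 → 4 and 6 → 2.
6 → 2

Calculate the energy for each transition:

Transition 6 → 4:
ΔE₁ = |E_4 - E_6| = |-13.6057/4² - (-13.6057/6²)|
ΔE₁ = |-0.850356250 - (-0.377936111)| = 0.472420 eV

Transition 6 → 2:
ΔE₂ = |E_2 - E_6| = |-13.6057/2² - (-13.6057/6²)|
ΔE₂ = |-3.401425000 - (-0.377936111)| = 3.023489 eV

Since 3.023489 eV > 0.472420 eV, the transition 6 → 2 emits the more energetic photon.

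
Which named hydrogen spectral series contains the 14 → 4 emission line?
Brackett series

The spectral series in hydrogen are named based on the final (lower) energy level:
- Lyman series: n_final = 1 (ultraviolet)
- Balmer series: n_final = 2 (visible/near-UV)
- Paschen series: n_final = 3 (infrared)
- Brackett series: n_final = 4 (infrared)
- Pfund series: n_final = 5 (far infrared)

Since this transition ends at n = 4, it belongs to the Brackett series.

For reference, this 14 → 4 line has photon energy
ΔE = 13.6057 eV × (1/4² - 1/14²) = 0.78093941327 eV,
corresponding to wavelength λ = hc/ΔE = 1239.84 eV·nm / 0.78093941327 eV = 1587.62636 nm in the infrared region.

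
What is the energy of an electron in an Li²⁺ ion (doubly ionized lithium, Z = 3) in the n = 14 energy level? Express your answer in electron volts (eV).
-0.6248 eV

The energy levels of a hydrogen-like atom are given by:
E_n = -13.6057 Z² / n² eV  (with Z = 3 for Li²⁺)

For n = 14:
E_14 = -13.6057 × 3² / 14²
E_14 = -13.6057 × 9 / 196
E_14 = -0.6248 eV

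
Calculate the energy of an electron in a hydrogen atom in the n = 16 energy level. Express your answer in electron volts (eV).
-0.05315 eV

The energy levels of a hydrogen-like atom are given by:
E_n = -13.6057 eV / n²

For n = 16:
E_16 = -13.6057 eV / 16²
E_16 = -13.6057 eV / 256
E_16 = -0.05315 eV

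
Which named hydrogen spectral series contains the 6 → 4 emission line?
Brackett series

The spectral series in hydrogen are named based on the final (lower) energy level:
- Lyman series: n_final = 1 (ultraviolet)
- Balmer series: n_final = 2 (visible/near-UV)
- Paschen series: n_final = 3 (infrared)
- Brackett series: n_final = 4 (infrared)
- Pfund series: n_final = 5 (far infrared)

Since this transition ends at n = 4, it belongs to the Brackett series.

For reference, this 6 → 4 line has photon energy
ΔE = 13.6057 eV × (1/4² - 1/6²) = 0.4724201389 eV,
corresponding to wavelength λ = hc/ΔE = 1239.84 eV·nm / 0.4724201389 eV = 2624.4436 nm in the infrared region.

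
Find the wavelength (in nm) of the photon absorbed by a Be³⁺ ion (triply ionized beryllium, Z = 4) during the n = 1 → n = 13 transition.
5.72931 nm

First, find the transition energy using E_n = -13.6057 Z² / n² eV:
E_1 = -13.6057 × 4² / 1² = -217.6912000 eV
E_13 = -13.6057 × 4² / 13² = -1.2881136 eV

Photon energy: |ΔE| = |E_13 - E_1| = 216.4030864 eV

Convert to wavelength using E = hc/λ with hc = 1239.84 eV·nm:
λ = hc/E = 1239.84 eV·nm / 216.4030864 eV
λ = 5.72931 nm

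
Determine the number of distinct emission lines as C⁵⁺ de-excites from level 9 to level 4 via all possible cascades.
15

The electron can occupy levels n = 4, 5, ..., 9 during de-excitation — that is m = 9 - 4 + 1 = 6 distinct levels.

The number of distinct spectral lines equals the number of ways to choose 2 of these m levels (each pair gives one possible emission transition):

Number of lines = m(m-1)/2 = 6×5/2 = 15

These correspond to all possible transitions between the 6 levels:
9 → 8, 9 → 7, 9 → 6, 9 → 5, 9 → 4, 8 → 7, 8 → 6, 8 → 5...

Each transition produces a photon with a unique energy (and thus wavelength). This count does not depend on Z.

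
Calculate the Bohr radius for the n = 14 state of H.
10.37187 nm (or 103.71873 Å)

The Bohr radius formula is:
r_n = n² a₀ / Z

where a₀ = 0.05291772 nm is the Bohr radius.

For H (Z = 1) at n = 14:
r_14 = 14² × 0.05291772 nm / 1
r_14 = 196 × 0.05291772 nm / 1
r_14 = 10.371873 nm / 1
r_14 = 10.37187 nm

The electron orbits at approximately 10.37187 nm from the nucleus.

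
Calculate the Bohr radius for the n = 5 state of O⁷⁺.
0.1654 nm (or 1.6537 Å)

The Bohr radius formula is:
r_n = n² a₀ / Z

where a₀ = 0.0529177 nm is the Bohr radius.

For O⁷⁺ (Z = 8) at n = 5:
r_5 = 5² × 0.0529177 nm / 8
r_5 = 25 × 0.0529177 nm / 8
r_5 = 1.32294 nm / 8
r_5 = 0.1654 nm

The electron orbits at approximately 0.1654 nm from the nucleus.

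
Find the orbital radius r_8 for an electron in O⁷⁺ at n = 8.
0.4233 nm (or 4.2334 Å)

The Bohr radius formula is:
r_n = n² a₀ / Z

where a₀ = 0.0529177 nm is the Bohr radius.

For O⁷⁺ (Z = 8) at n = 8:
r_8 = 8² × 0.0529177 nm / 8
r_8 = 64 × 0.0529177 nm / 8
r_8 = 3.38673 nm / 8
r_8 = 0.4233 nm

The electron orbits at approximately 0.4233 nm from the nucleus.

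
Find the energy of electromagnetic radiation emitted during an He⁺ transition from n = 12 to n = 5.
1.798976 eV

The energy levels are E_n = -13.6057 Z² eV / n².

Energy at n = 12: E_12 = -13.6057 × 2² / 12² = -0.377936111 eV
Energy at n = 5: E_5 = -13.6057 × 2² / 5² = -2.176912000 eV

For emission (electron falling to lower state), the photon energy is:
E_photon = E_12 - E_5 = |-0.377936111 - (-2.176912000)|
E_photon = 1.798976 eV

This energy is carried away by the emitted photon.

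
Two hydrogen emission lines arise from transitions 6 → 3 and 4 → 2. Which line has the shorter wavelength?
4 → 2

Calculate the energy for each transition:

Transition 6 → 3:
ΔE₁ = |E_3 - E_6| = |-13.6057/3² - (-13.6057/6²)|
ΔE₁ = |-1.51174444444 - (-0.37793611111)| = 1.13380833 eV

Transition 4 → 2:
ΔE₂ = |E_2 - E_4| = |-13.6057/2² - (-13.6057/4²)|
ΔE₂ = |-3.40142500000 - (-0.85035625000)| = 2.55106875 eV

Since 2.55106875 eV > 1.13380833 eV, the transition 4 → 2 emits the more energetic photon.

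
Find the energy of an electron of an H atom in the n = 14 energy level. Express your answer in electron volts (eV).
-0.0694 eV

The energy levels of a hydrogen-like atom are given by:
E_n = -13.6057 eV / n²

For n = 14:
E_14 = -13.6057 eV / 14²
E_14 = -13.6057 eV / 196
E_14 = -0.0694 eV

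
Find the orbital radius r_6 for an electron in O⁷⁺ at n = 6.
0.238130 nm (or 2.381298 Å)

The Bohr radius formula is:
r_n = n² a₀ / Z

where a₀ = 0.052917721 nm is the Bohr radius.

For O⁷⁺ (Z = 8) at n = 6:
r_6 = 6² × 0.052917721 nm / 8
r_6 = 36 × 0.052917721 nm / 8
r_6 = 1.9050380 nm / 8
r_6 = 0.238130 nm

The electron orbits at approximately 0.238130 nm from the nucleus.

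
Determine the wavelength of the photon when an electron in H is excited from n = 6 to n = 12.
4374.073 nm

First, find the transition energy using E_n = -13.6057 / n² eV:
E_6 = -13.6057 / 6² = -0.377936111 eV
E_12 = -13.6057 / 12² = -0.094484028 eV

Photon energy: |ΔE| = |E_12 - E_6| = 0.283452083 eV

Convert to wavelength using E = hc/λ with hc = 1239.84 eV·nm:
λ = hc/E = 1239.84 eV·nm / 0.283452083 eV
λ = 4374.073 nm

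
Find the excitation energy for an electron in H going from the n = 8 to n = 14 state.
0.14 eV

The energy levels of a hydrogen-like atom are E_n = -13.6057 eV / n².

Energy at n = 8: E_8 = -13.6057 / 8² = -0.21259 eV
Energy at n = 14: E_14 = -13.6057 / 14² = -0.06942 eV

The excitation energy is the difference:
ΔE = E_14 - E_8
ΔE = -0.06942 - (-0.21259)
ΔE = 0.14 eV

Since this is positive, energy must be absorbed (photon absorption).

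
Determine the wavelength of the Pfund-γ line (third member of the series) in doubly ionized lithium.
415.39151 nm

The lines of a series are numbered from the longest wavelength (smallest ΔE) outward; the third line is the transition from n = n_f + 3 to n_f.
The Pfund series has all transitions ending at n_f = 5.

For Li²⁺ (Z = 3), the third line (γ-line) is the jump from n = 8 to n = 5:
E_8 = -13.6057 × 3² / 8² = -1.913301563 eV
E_5 = -13.6057 × 3² / 5² = -4.898052000 eV
ΔE = E_8 - E_5 = 2.984750437 eV

λ = hc/E = 1239.84 eV·nm / 2.984750437 eV
λ = 415.39151 nm

This is the γ-line of the Pfund series in Li²⁺.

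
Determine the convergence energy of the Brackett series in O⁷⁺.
54.42 eV

The series limit corresponds to the transition from n = ∞ to n = 4.
This is the highest energy (shortest wavelength) transition in the Brackett series.

E_∞ = 0 eV
E_4 = -13.6057 × 8² / 4² = -54.42 eV

Energy at series limit:
ΔE = E_∞ - E_4 = 0 - (-54.42) = 54.42 eV

This energy equals the ionization energy from the n = 4 state of O⁷⁺.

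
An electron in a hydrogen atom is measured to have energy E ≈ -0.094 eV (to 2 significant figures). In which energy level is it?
n = 12

The exact energy levels follow E_n = -13.6057 eV / n².

The measured value (-0.094 eV) is reported to only 2 significant figures, so we must test candidate n values and see which one matches to that precision.

Candidate energies:
  n = 10:  E = -13.6057/10² = -0.13606 eV
  n = 11:  E = -13.6057/11² = -0.11244 eV
  n = 12:  E = -13.6057/12² = -0.09448 eV  ← matches
  n = 13:  E = -13.6057/13² = -0.08051 eV
  n = 14:  E = -13.6057/14² = -0.06942 eV

Checking against the measurement of -0.094 eV (2 sig figs), only n = 12 agrees:
E_12 = -0.09448 eV, which rounds to -0.094 eV ✓

Therefore n = 12.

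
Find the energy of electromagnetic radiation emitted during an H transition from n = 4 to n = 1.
12.75534 eV

The energy levels are E_n = -13.6057 eV / n².

Energy at n = 4: E_4 = -13.6057 / 4² = -0.85035625 eV
Energy at n = 1: E_1 = -13.6057 / 1² = -13.60570000 eV

For emission (electron falling to lower state), the photon energy is:
E_photon = E_4 - E_1 = |-0.85035625 - (-13.60570000)|
E_photon = 12.75534 eV

This energy is carried away by the emitted photon.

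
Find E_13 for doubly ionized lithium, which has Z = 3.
-0.72 eV

For hydrogen-like ions, the energy levels scale with Z²:
E_n = -13.6057 Z² / n² eV

For Li²⁺ (Z = 3) at n = 13:
E_13 = -13.6057 × 3² / 13²
E_13 = -13.6057 × 9 / 169
E_13 = -122.4513 / 169
E_13 = -0.72 eV

The energy is 9 times more negative than hydrogen at the same n due to the stronger nuclear charge.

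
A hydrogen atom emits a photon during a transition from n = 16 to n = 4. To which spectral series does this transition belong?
Brackett series

The spectral series in hydrogen are named based on the final (lower) energy level:
- Lyman series: n_final = 1 (ultraviolet)
- Balmer series: n_final = 2 (visible/near-UV)
- Paschen series: n_final = 3 (infrared)
- Brackett series: n_final = 4 (infrared)
- Pfund series: n_final = 5 (far infrared)

Since this transition ends at n = 4, it belongs to the Brackett series.

For reference, this 16 → 4 line has photon energy
ΔE = 13.6057 eV × (1/4² - 1/16²) = 0.797208984 eV,
corresponding to wavelength λ = hc/ΔE = 1239.84 eV·nm / 0.797208984 eV = 1555.226 nm in the infrared region.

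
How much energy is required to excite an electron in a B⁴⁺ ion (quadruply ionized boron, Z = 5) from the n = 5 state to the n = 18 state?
12.556 eV

The energy levels of a hydrogen-like atom are E_n = -13.6057 Z² eV / n².

Energy at n = 5: E_5 = -13.6057 × 5² / 5² = -13.605700 eV
Energy at n = 18: E_18 = -13.6057 × 5² / 18² = -1.049823 eV

The excitation energy is the difference:
ΔE = E_18 - E_5
ΔE = -1.049823 - (-13.605700)
ΔE = 12.556 eV

Since this is positive, energy must be absorbed (photon absorption).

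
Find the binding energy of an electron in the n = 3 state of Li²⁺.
13.606 eV

The ionization energy is the energy needed to remove the electron completely (n → ∞).

For a hydrogen-like ion with Z = 3, E_n = -13.6057 Z² / n² eV.

At n = 3: E_3 = -13.6057 × 3² / 3² = -13.605700 eV
At n = ∞: E_∞ = 0 eV

Ionization energy = E_∞ - E_3 = 0 - (-13.605700) = 13.605700 eV
Ionization energy ≈ 13.606 eV

This is also called the binding energy of the electron in state n = 3.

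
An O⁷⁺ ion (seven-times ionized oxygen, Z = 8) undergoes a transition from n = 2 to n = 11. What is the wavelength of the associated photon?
5.890 nm

First, find the transition energy using E_n = -13.6057 Z² / n² eV:
E_2 = -13.6057 × 8² / 2² = -217.69120 eV
E_11 = -13.6057 × 8² / 11² = -7.19640 eV

Photon energy: |ΔE| = |E_11 - E_2| = 210.49480 eV

Convert to wavelength using E = hc/λ with hc = 1239.84 eV·nm:
λ = hc/E = 1239.84 eV·nm / 210.49480 eV
λ = 5.890 nm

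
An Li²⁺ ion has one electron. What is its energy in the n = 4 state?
-7.6532 eV

For hydrogen-like ions, the energy levels scale with Z²:
E_n = -13.6057 Z² / n² eV

For Li²⁺ (Z = 3) at n = 4:
E_4 = -13.6057 × 3² / 4²
E_4 = -13.6057 × 9 / 16
E_4 = -122.4513 / 16
E_4 = -7.6532 eV

The energy is 9 times more negative than hydrogen at the same n due to the stronger nuclear charge.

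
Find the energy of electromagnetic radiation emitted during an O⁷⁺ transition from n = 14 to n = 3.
92.30897 eV

The energy levels are E_n = -13.6057 Z² eV / n².

Energy at n = 14: E_14 = -13.6057 × 8² / 14² = -4.44267755 eV
Energy at n = 3: E_3 = -13.6057 × 8² / 3² = -96.75164444 eV

For emission (electron falling to lower state), the photon energy is:
E_photon = E_14 - E_3 = |-4.44267755 - (-96.75164444)|
E_photon = 92.30897 eV

This energy is carried away by the emitted photon.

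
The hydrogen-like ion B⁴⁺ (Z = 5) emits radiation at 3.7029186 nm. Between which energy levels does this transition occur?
n = 8 → n = 1

First, find the photon energy from the wavelength (hc = 1239.84 eV·nm):
E = hc/λ = 1239.84 eV·nm / 3.7029186 nm = 334.82778 eV

The energy levels of B⁴⁺ satisfy E_n = -13.6057 × 5² / n² eV, so an emission n_i → n_f releases
ΔE = 13.6057 × 5² × (1/n_f² − 1/n_i²) eV.

Setting ΔE equal to the photon energy:
1/n_f² − 1/n_i² = 334.82778 / (13.6057 × 5²) = 0.98437502

Since 1/n_i² must be positive, we need 1/n_f² > 0.98437502, i.e. n_f ≤ 1. For each allowed n_f, solve n_i = (1/n_f² − 0.98437502)^(−1/2) and check whether it is a whole number:
  n_f = 1: 1/n_i² = 1.00000000 − 0.98437502 = 0.01562498 → n_i = 8.000  → integer, n_i = 8 ✓

Only n_f = 1 gives an integer upper level, n_i = 8.

The transition is from n = 8 to n = 1 (emission).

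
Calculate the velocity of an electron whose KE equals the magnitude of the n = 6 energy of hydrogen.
3.65e+05 m/s (or 0.12% of c)

The binding energy at n = 6 for hydrogen is:
E_6 = -13.6057/6² = -0.377936 eV
|E_6| = 0.377936 eV

Convert to Joules:
KE = 0.377936 eV × (1.602177 × 10⁻¹⁹ J/eV) = 6.0552e-20 J

Using KE = ½mv²:
v = √(2·KE/m_e)
v = √(2 × 6.0552e-20 J / 9.10938 × 10⁻³¹ kg)
v = 3.65e+05 m/s

This is approximately 0.12% the speed of light.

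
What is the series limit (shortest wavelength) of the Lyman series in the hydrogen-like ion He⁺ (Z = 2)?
22.7816 nm

The series limit corresponds to the transition from n = ∞ to n = 1.
This is the highest energy (shortest wavelength) transition in the Lyman series.

E_∞ = 0 eV
E_1 = -13.6057 × 2² / 1² = -54.422800 eV

Energy at series limit:
ΔE = E_∞ - E_1 = 0 - (-54.422800) = 54.422800 eV
λ = hc/E = 1239.84 eV·nm / 54.422800 eV = 22.7816 nm

This energy equals the ionization energy from the n = 1 state of He⁺.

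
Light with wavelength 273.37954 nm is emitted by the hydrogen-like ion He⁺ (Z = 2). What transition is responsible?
n = 6 → n = 3

First, find the photon energy from the wavelength (hc = 1239.84 eV·nm):
E = hc/λ = 1239.84 eV·nm / 273.37954 nm = 4.5352333 eV

The energy levels of He⁺ satisfy E_n = -13.6057 × 2² / n² eV, so an emission n_i → n_f releases
ΔE = 13.6057 × 2² × (1/n_f² − 1/n_i²) eV.

Setting ΔE equal to the photon energy:
1/n_f² − 1/n_i² = 4.5352333 / (13.6057 × 2²) = 0.083333333

Since 1/n_i² must be positive, we need 1/n_f² > 0.083333333, i.e. n_f ≤ 3. For each allowed n_f, solve n_i = (1/n_f² − 0.083333333)^(−1/2) and check whether it is a whole number:
  n_f = 1: 1/n_i² = 1.000000000 − 0.083333333 = 0.916666667 → n_i = 1.044  (not an integer) ✗
  n_f = 2: 1/n_i² = 0.250000000 − 0.083333333 = 0.166666667 → n_i = 2.449  (not an integer) ✗
  n_f = 3: 1/n_i² = 0.111111111 − 0.083333333 = 0.027777778 → n_i = 6.000  → integer, n_i = 6 ✓

Only n_f = 3 gives an integer upper level, n_i = 6.

The transition is from n = 6 to n = 3 (emission).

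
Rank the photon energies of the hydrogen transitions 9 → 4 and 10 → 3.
10 → 3

Calculate the energy for each transition:

Transition 9 → 4:
ΔE₁ = |E_4 - E_9| = |-13.6057/4² - (-13.6057/9²)|
ΔE₁ = |-0.85035625000 - (-0.16797160494)| = 0.68238465 eV

Transition 10 → 3:
ΔE₂ = |E_3 - E_10| = |-13.6057/3² - (-13.6057/10²)|
ΔE₂ = |-1.51174444444 - (-0.13605700000)| = 1.37568744 eV

Since 1.37568744 eV > 0.68238465 eV, the transition 10 → 3 emits the more energetic photon.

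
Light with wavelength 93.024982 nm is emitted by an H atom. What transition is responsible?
n = 7 → n = 1

First, find the photon energy from the wavelength (hc = 1239.84 eV·nm):
E = hc/λ = 1239.84 eV·nm / 93.024982 nm = 13.328033 eV

The energy levels of hydrogen satisfy E_n = -13.6057 / n² eV, so an emission n_i → n_f releases
ΔE = 13.6057 × (1/n_f² − 1/n_i²) eV.

Setting ΔE equal to the photon energy:
1/n_f² − 1/n_i² = 13.328033 / 13.6057 = 0.97959186

Since 1/n_i² must be positive, we need 1/n_f² > 0.97959186, i.e. n_f ≤ 1. For each allowed n_f, solve n_i = (1/n_f² − 0.97959186)^(−1/2) and check whether it is a whole number:
  n_f = 1: 1/n_i² = 1.00000000 − 0.97959186 = 0.02040814 → n_i = 7.000  → integer, n_i = 7 ✓

Only n_f = 1 gives an integer upper level, n_i = 7.

The transition is from n = 7 to n = 1 (emission).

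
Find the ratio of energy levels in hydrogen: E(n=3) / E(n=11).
13.444444

Using E_n = -13.6057 Z² / n² eV with Z = 1:

E_3 = -13.6057 / 3² = -13.6057 / 9 = -1.511744444444 eV
E_11 = -13.6057 / 11² = -13.6057 / 121 = -0.112443801653 eV

The ratio is:
E_3/E_11 = (-1.511744444444) / (-0.112443801653)
E_3/E_11 = (-13.6057/9) / (-13.6057/121)
E_3/E_11 = 121/9
E_3/E_11 = 13.444444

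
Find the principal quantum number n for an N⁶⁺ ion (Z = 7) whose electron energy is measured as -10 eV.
n = 8

The exact energy levels follow E_n = -13.6057 Z² / n² eV with Z = 7.

The measured value (-10 eV) is reported to only 2 significant figures, so we must test candidate n values and see which one matches to that precision.

Candidate energies:
  n = 6:  E = -13.6057 × 7² / 6² = -18.51887 eV
  n = 7:  E = -13.6057 × 7² / 7² = -13.60570 eV
  n = 8:  E = -13.6057 × 7² / 8² = -10.41686 eV  ← matches
  n = 9:  E = -13.6057 × 7² / 9² = -8.23061 eV
  n = 10:  E = -13.6057 × 7² / 10² = -6.66679 eV

Checking against the measurement of -10 eV (2 sig figs), only n = 8 agrees:
E_8 = -10.41686 eV, which rounds to -10 eV ✓

Therefore n = 8.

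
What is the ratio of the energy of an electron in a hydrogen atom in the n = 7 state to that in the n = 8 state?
1.306

Using E_n = -13.6057 Z² / n² eV with Z = 1:

E_7 = -13.6057 / 7² = -13.6057 / 49 = -0.277667347 eV
E_8 = -13.6057 / 8² = -13.6057 / 64 = -0.212589063 eV

The ratio is:
E_7/E_8 = (-0.277667347) / (-0.212589063)
E_7/E_8 = (-13.6057/49) / (-13.6057/64)
E_7/E_8 = 64/49
E_7/E_8 = 1.306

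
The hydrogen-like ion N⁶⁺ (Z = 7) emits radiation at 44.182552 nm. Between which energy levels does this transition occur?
n = 7 → n = 4

First, find the photon energy from the wavelength (hc = 1239.84 eV·nm):
E = hc/λ = 1239.84 eV·nm / 44.182552 nm = 28.061756 eV

The energy levels of N⁶⁺ satisfy E_n = -13.6057 × 7² / n² eV, so an emission n_i → n_f releases
ΔE = 13.6057 × 7² × (1/n_f² − 1/n_i²) eV.

Setting ΔE equal to the photon energy:
1/n_f² − 1/n_i² = 28.061756 / (13.6057 × 7²) = 0.042091836

Since 1/n_i² must be positive, we need 1/n_f² > 0.042091836, i.e. n_f ≤ 4. For each allowed n_f, solve n_i = (1/n_f² − 0.042091836)^(−1/2) and check whether it is a whole number:
  n_f = 1: 1/n_i² = 1.000000000 − 0.042091836 = 0.957908164 → n_i = 1.022  (not an integer) ✗
  n_f = 2: 1/n_i² = 0.250000000 − 0.042091836 = 0.207908164 → n_i = 2.193  (not an integer) ✗
  n_f = 3: 1/n_i² = 0.111111111 − 0.042091836 = 0.069019275 → n_i = 3.806  (not an integer) ✗
  n_f = 4: 1/n_i² = 0.062500000 − 0.042091836 = 0.020408164 → n_i = 7.000  → integer, n_i = 7 ✓

Only n_f = 4 gives an integer upper level, n_i = 7.

The transition is from n = 7 to n = 4 (emission).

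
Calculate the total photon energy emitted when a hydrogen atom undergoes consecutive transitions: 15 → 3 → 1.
13.545 eV

The energy levels of hydrogen are E_n = -13.6057 / n² eV.

First transition (15 → 3):
ΔE₁ = |E_3 - E_15|
ΔE₁ = |-1.511744444 - (-0.060469778)| = 1.451275 eV

Second transition (3 → 1):
ΔE₂ = |E_1 - E_3|
ΔE₂ = |-13.605700000 - (-1.511744444)| = 12.093956 eV

Total energy released:
E_total = ΔE₁ + ΔE₂ = 1.451275 + 12.093956 = 13.545 eV

Note: This equals the direct transition 15 → 1: 13.545 eV ✓
Energy is conserved regardless of the path taken.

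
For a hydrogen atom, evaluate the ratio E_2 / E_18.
81.00

Using E_n = -13.6057 Z² / n² eV with Z = 1:

E_2 = -13.6057 / 2² = -13.6057 / 4 = -3.40142500 eV
E_18 = -13.6057 / 18² = -13.6057 / 324 = -0.04199290 eV

The ratio is:
E_2/E_18 = (-3.40142500) / (-0.04199290)
E_2/E_18 = (-13.6057/4) / (-13.6057/324)
E_2/E_18 = 324/4
E_2/E_18 = 81.00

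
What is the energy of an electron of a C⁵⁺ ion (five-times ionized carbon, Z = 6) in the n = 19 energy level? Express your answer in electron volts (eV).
-1.35680 eV

The energy levels of a hydrogen-like atom are given by:
E_n = -13.6057 Z² / n² eV  (with Z = 6 for C⁵⁺)

For n = 19:
E_19 = -13.6057 × 6² / 19²
E_19 = -13.6057 × 36 / 361
E_19 = -1.35680 eV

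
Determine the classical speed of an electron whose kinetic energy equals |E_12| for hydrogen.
1.82e+05 m/s (or 0.060811% of c)

The binding energy at n = 12 for hydrogen is:
E_12 = -13.6057/12² = -0.09448403 eV
|E_12| = 0.09448403 eV

Convert to Joules:
KE = 0.09448403 eV × (1.602177 × 10⁻¹⁹ J/eV) = 1.5138e-20 J

Using KE = ½mv²:
v = √(2·KE/m_e)
v = √(2 × 1.5138e-20 J / 9.10938 × 10⁻³¹ kg)
v = 1.82e+05 m/s

This is approximately 0.060811% the speed of light.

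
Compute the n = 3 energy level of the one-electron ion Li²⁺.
-13.60570 eV

For hydrogen-like ions, the energy levels scale with Z²:
E_n = -13.6057 Z² / n² eV

For Li²⁺ (Z = 3) at n = 3:
E_3 = -13.6057 × 3² / 3²
E_3 = -13.6057 × 9 / 9
E_3 = -122.4513 / 9
E_3 = -13.60570 eV

The energy is 9 times more negative than hydrogen at the same n due to the stronger nuclear charge.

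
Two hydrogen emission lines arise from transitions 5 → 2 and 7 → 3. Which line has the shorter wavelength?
5 → 2

Calculate the energy for each transition:

Transition 5 → 2:
ΔE₁ = |E_2 - E_5| = |-13.6057/2² - (-13.6057/5²)|
ΔE₁ = |-3.40142500 - (-0.54422800)| = 2.85720 eV

Transition 7 → 3:
ΔE₂ = |E_3 - E_7| = |-13.6057/3² - (-13.6057/7²)|
ΔE₂ = |-1.51174444 - (-0.27766735)| = 1.23408 eV

Since 2.85720 eV > 1.23408 eV, the transition 5 → 2 emits the more energetic photon.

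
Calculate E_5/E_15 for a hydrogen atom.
9.000000

Using E_n = -13.6057 Z² / n² eV with Z = 1:

E_5 = -13.6057 / 5² = -13.6057 / 25 = -0.544228000000 eV
E_15 = -13.6057 / 15² = -13.6057 / 225 = -0.060469777778 eV

The ratio is:
E_5/E_15 = (-0.544228000000) / (-0.060469777778)
E_5/E_15 = (-13.6057/25) / (-13.6057/225)
E_5/E_15 = 225/25
E_5/E_15 = 9.000000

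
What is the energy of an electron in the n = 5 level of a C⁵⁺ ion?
-19.592208 eV

For hydrogen-like ions, the energy levels scale with Z²:
E_n = -13.6057 Z² / n² eV

For C⁵⁺ (Z = 6) at n = 5:
E_5 = -13.6057 × 6² / 5²
E_5 = -13.6057 × 36 / 25
E_5 = -489.8052 / 25
E_5 = -19.592208 eV

The energy is 36 times more negative than hydrogen at the same n due to the stronger nuclear charge.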